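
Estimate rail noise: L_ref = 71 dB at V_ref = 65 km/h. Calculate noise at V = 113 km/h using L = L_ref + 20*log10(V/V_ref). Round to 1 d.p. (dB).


V/V_ref = 113 / 65 = 1.738462
log10(1.738462) = 0.240165
20 * 0.240165 = 4.8033
L = 71 + 4.8033 = 75.8 dB

75.8


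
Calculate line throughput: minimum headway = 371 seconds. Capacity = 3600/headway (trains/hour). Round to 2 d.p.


Capacity = 3600 / headway
Capacity = 3600 / 371
Capacity = 9.70 trains/hour

9.70


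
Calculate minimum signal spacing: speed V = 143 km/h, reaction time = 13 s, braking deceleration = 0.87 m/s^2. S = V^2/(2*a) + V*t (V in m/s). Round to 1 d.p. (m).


V = 143 / 3.6 = 39.7222 m/s
Braking distance = 39.7222^2 / (2*0.87) = 906.8132 m
Sighting distance = 39.7222 * 13 = 516.3889 m
S = 906.8132 + 516.3889 = 1423.2 m

1423.2


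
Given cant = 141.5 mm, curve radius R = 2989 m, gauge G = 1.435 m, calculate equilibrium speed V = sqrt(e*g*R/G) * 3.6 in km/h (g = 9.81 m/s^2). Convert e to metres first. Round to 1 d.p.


Convert cant: e = 141.5 mm = 0.1415 m
V_ms = sqrt(0.1415 * 9.81 * 2989 / 1.435)
V_ms = sqrt(2891.341976) = 53.7712 m/s
V = 53.7712 * 3.6 = 193.6 km/h

193.6


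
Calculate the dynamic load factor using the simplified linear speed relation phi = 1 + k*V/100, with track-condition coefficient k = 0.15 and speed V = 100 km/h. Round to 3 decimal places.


phi = 1 + k * V / 100
phi = 1 + 0.15 * 100 / 100
phi = 1 + 0.15
phi = 1.150

1.150


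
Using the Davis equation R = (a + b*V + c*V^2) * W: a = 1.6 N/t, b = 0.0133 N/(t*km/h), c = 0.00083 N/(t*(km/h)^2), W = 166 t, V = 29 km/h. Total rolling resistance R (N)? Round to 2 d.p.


b*V = 0.0133 * 29 = 0.3857
c*V^2 = 0.00083 * 841 = 0.69803
R_per_t = 1.6 + 0.3857 + 0.69803 = 2.68373 N/t
R_total = 2.68373 * 166 = 445.50 N

445.50


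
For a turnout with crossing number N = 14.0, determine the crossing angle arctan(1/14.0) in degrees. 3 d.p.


1/N = 1/14.0 = 0.071429
angle = arctan(0.071429) = 0.071307 rad
angle = 0.071307 * 180/pi = 4.086 degrees

4.086


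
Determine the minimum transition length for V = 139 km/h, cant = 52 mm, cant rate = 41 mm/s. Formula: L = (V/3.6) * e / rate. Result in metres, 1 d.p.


Convert speed: V = 139 / 3.6 = 38.6111 m/s
L = 38.6111 * 52 / 41
L = 2007.7778 / 41
L = 49.0 m

49.0


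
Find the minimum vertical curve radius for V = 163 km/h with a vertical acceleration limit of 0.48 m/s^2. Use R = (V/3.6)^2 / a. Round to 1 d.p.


Convert speed: V = 163 / 3.6 = 45.2778 m/s
V^2 = 2050.0772 m^2/s^2
R_v = 2050.0772 / 0.48
R_v = 4271.0 m

4271.0


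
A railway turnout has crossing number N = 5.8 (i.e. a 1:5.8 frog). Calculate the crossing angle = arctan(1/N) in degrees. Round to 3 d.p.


1/N = 1/5.8 = 0.172414
angle = arctan(0.172414) = 0.170735 rad
angle = 0.170735 * 180/pi = 9.782 degrees

9.782


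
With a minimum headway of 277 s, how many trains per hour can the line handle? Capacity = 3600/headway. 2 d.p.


Capacity = 3600 / headway
Capacity = 3600 / 277
Capacity = 13.00 trains/hour

13.00


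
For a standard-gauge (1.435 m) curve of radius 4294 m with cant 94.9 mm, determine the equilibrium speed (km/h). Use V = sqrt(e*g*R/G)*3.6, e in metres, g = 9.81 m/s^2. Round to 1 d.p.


Convert cant: e = 94.9 mm = 0.0949 m
V_ms = sqrt(0.0949 * 9.81 * 4294 / 1.435)
V_ms = sqrt(2785.770652) = 52.7804 m/s
V = 52.7804 * 3.6 = 190.0 km/h

190.0


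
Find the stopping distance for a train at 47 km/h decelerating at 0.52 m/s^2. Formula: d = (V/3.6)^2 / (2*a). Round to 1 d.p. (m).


Convert speed: V = 47 / 3.6 = 13.0556 m/s
V^2 = 170.4475
d = 170.4475 / (2 * 0.52)
d = 170.4475 / 1.04
d = 163.9 m

163.9


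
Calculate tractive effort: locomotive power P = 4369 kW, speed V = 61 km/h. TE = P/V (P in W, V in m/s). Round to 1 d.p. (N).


Convert: P = 4369 kW = 4369000 W
V = 61 / 3.6 = 16.9444 m/s
TE = 4369000 / 16.9444
TE = 257842.6 N

257842.6


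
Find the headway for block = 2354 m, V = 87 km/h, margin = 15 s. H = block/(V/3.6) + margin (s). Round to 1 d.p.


V = 87 / 3.6 = 24.1667 m/s
Block traversal time = 2354 / 24.1667 = 97.4069 s
Headway = 97.4069 + 15
Headway = 112.4 s

112.4


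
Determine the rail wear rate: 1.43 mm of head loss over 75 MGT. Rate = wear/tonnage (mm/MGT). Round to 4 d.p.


Wear rate = total wear / cumulative tonnage
Rate = 1.43 / 75
Rate = 0.0191 mm/MGT

0.0191


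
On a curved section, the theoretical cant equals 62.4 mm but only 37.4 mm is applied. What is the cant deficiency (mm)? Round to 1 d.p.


Cant deficiency = equilibrium cant - actual cant
CD = 62.4 - 37.4
CD = 25.0 mm

25.0


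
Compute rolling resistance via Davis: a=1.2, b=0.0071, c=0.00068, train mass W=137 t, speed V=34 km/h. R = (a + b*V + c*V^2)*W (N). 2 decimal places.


b*V = 0.0071 * 34 = 0.2414
c*V^2 = 0.00068 * 1156 = 0.78608
R_per_t = 1.2 + 0.2414 + 0.78608 = 2.22748 N/t
R_total = 2.22748 * 137 = 305.16 N

305.16


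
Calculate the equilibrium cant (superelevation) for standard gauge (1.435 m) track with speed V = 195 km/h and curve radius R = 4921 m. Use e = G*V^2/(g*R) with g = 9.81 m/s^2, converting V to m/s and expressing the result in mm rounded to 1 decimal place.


Convert speed: V = 195 / 3.6 = 54.1667 m/s
Apply formula: e = 1.435 * 54.1667^2 / (9.81 * 4921)
e = 1.435 * 2934.0278 / 48275.01
e = 0.087216 m = 87.2 mm

87.2


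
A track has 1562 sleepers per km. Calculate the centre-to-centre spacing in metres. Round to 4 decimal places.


Spacing = 1000 m / number of sleepers
Spacing = 1000 / 1562
Spacing = 0.6402 m

0.6402


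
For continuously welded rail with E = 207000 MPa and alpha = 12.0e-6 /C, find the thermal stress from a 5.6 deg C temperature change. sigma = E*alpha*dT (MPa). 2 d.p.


sigma = E * alpha * dT
sigma = 207000 * 12.0e-6 * 5.6
sigma = 2.484 * 5.6
sigma = 13.91 MPa

13.91


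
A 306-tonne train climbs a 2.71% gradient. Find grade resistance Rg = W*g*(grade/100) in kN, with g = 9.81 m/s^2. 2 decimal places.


Rg = W * 9.81 * grade / 100
Rg = 306 * 9.81 * 2.71 / 100
Rg = 3001.86 * 0.0271
Rg = 81.35 kN

81.35


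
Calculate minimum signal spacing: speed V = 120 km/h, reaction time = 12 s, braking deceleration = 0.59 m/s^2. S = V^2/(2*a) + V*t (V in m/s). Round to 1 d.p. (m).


V = 120 / 3.6 = 33.3333 m/s
Braking distance = 33.3333^2 / (2*0.59) = 941.6196 m
Sighting distance = 33.3333 * 12 = 400.0 m
S = 941.6196 + 400.0 = 1341.6 m

1341.6


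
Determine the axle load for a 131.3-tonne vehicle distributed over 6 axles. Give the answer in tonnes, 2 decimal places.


Load per axle = total weight / number of axles
Load = 131.3 / 6
Load = 21.88 tonnes

21.88


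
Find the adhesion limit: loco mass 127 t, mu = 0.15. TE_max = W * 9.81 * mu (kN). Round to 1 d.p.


TE_max = W * g * mu
TE_max = 127 * 9.81 * 0.15
TE_max = 1245.87 * 0.15
TE_max = 186.9 kN

186.9


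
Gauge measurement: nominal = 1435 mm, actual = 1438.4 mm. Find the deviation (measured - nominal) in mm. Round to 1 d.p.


Deviation = measured - nominal
Deviation = 1438.4 - 1435
Deviation = 3.4 mm

3.4


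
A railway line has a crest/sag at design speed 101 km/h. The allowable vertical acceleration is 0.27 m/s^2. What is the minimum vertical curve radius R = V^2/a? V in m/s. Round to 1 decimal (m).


Convert speed: V = 101 / 3.6 = 28.0556 m/s
V^2 = 787.1142 m^2/s^2
R_v = 787.1142 / 0.27
R_v = 2915.2 m

2915.2


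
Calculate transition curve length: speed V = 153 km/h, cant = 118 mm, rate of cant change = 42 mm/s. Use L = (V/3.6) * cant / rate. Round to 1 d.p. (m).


Convert speed: V = 153 / 3.6 = 42.5 m/s
L = 42.5 * 118 / 42
L = 5015.0 / 42
L = 119.4 m

119.4


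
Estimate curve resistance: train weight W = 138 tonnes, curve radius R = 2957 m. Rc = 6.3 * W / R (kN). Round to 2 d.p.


Rc = 6.3 * W / R
Rc = 6.3 * 138 / 2957
Rc = 869.4 / 2957
Rc = 0.29 kN

0.29


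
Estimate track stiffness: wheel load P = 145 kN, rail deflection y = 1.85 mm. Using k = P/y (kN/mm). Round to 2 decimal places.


Track stiffness k = P / y
k = 145 / 1.85
k = 78.38 kN/mm

78.38


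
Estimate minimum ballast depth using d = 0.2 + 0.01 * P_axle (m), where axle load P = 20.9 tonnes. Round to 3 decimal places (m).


d = 0.2 + 0.01 * 20.9
d = 0.2 + 0.209
d = 0.409 m

0.409


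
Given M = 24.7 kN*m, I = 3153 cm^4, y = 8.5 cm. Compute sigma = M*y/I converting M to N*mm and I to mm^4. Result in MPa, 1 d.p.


Convert units:
M = 24.7 kN*m = 24700000 N*mm
y = 8.5 cm = 85 mm
I = 3153 cm^4 = 31530000 mm^4
sigma = 24700000 * 85 / 31530000
sigma = 66.6 MPa

66.6


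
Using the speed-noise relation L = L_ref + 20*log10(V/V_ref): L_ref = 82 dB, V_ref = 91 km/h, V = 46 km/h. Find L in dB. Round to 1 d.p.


V/V_ref = 46 / 91 = 0.505495
log10(0.505495) = -0.296284
20 * -0.296284 = -5.9257
L = 82 + -5.9257 = 76.1 dB

76.1


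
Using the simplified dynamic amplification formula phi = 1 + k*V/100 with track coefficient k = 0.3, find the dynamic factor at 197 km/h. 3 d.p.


phi = 1 + k * V / 100
phi = 1 + 0.3 * 197 / 100
phi = 1 + 0.591
phi = 1.591

1.591


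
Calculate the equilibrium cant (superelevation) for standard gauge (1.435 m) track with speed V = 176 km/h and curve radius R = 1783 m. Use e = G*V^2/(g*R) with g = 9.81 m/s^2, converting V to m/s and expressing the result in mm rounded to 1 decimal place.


Convert speed: V = 176 / 3.6 = 48.8889 m/s
Apply formula: e = 1.435 * 48.8889^2 / (9.81 * 1783)
e = 1.435 * 2390.1235 / 17491.23
e = 0.196088 m = 196.1 mm

196.1


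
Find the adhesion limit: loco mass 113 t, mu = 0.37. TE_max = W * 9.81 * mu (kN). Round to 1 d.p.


TE_max = W * g * mu
TE_max = 113 * 9.81 * 0.37
TE_max = 1108.53 * 0.37
TE_max = 410.2 kN

410.2


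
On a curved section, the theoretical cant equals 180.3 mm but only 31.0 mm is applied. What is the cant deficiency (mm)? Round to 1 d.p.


Cant deficiency = equilibrium cant - actual cant
CD = 180.3 - 31.0
CD = 149.3 mm

149.3


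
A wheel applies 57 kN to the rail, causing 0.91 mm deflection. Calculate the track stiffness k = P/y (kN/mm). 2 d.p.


Track stiffness k = P / y
k = 57 / 0.91
k = 62.64 kN/mm

62.64


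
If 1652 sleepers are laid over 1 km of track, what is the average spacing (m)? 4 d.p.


Spacing = 1000 m / number of sleepers
Spacing = 1000 / 1652
Spacing = 0.6053 m

0.6053


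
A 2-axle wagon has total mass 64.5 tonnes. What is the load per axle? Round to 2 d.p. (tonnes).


Load per axle = total weight / number of axles
Load = 64.5 / 2
Load = 32.25 tonnes

32.25


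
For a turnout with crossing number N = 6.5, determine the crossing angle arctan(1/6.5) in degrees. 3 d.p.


1/N = 1/6.5 = 0.153846
angle = arctan(0.153846) = 0.152649 rad
angle = 0.152649 * 180/pi = 8.746 degrees

8.746


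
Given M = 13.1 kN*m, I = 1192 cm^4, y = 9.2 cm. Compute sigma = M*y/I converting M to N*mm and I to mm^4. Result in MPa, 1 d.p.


Convert units:
M = 13.1 kN*m = 13100000 N*mm
y = 9.2 cm = 92 mm
I = 1192 cm^4 = 11920000 mm^4
sigma = 13100000 * 92 / 11920000
sigma = 101.1 MPa

101.1


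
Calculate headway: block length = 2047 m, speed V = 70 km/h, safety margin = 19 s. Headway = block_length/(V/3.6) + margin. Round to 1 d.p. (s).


V = 70 / 3.6 = 19.4444 m/s
Block traversal time = 2047 / 19.4444 = 105.2743 s
Headway = 105.2743 + 19
Headway = 124.3 s

124.3


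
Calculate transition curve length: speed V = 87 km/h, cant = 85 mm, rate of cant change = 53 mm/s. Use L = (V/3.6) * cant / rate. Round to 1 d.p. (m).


Convert speed: V = 87 / 3.6 = 24.1667 m/s
L = 24.1667 * 85 / 53
L = 2054.1667 / 53
L = 38.8 m

38.8


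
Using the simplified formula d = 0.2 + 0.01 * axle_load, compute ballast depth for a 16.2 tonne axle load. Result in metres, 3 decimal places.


d = 0.2 + 0.01 * 16.2
d = 0.2 + 0.162
d = 0.362 m

0.362


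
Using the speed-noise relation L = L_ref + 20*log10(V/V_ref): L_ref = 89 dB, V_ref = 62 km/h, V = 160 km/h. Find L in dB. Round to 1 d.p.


V/V_ref = 160 / 62 = 2.580645
log10(2.580645) = 0.411728
20 * 0.411728 = 8.2346
L = 89 + 8.2346 = 97.2 dB

97.2


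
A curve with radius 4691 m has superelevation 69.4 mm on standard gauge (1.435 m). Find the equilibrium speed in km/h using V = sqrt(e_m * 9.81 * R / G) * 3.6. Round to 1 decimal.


Convert cant: e = 69.4 mm = 0.0694 m
V_ms = sqrt(0.0694 * 9.81 * 4691 / 1.435)
V_ms = sqrt(2225.573849) = 47.176 m/s
V = 47.176 * 3.6 = 169.8 km/h

169.8


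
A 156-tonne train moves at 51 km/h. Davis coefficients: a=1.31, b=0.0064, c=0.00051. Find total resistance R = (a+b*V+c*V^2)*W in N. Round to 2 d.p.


b*V = 0.0064 * 51 = 0.3264
c*V^2 = 0.00051 * 2601 = 1.32651
R_per_t = 1.31 + 0.3264 + 1.32651 = 2.96291 N/t
R_total = 2.96291 * 156 = 462.21 N

462.21


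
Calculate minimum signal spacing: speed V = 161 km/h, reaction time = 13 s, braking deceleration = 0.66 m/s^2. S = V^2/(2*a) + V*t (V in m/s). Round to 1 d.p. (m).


V = 161 / 3.6 = 44.7222 m/s
Braking distance = 44.7222^2 / (2*0.66) = 1515.21 m
Sighting distance = 44.7222 * 13 = 581.3889 m
S = 1515.21 + 581.3889 = 2096.6 m

2096.6


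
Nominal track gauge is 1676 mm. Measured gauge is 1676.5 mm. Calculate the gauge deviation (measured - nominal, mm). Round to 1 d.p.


Deviation = measured - nominal
Deviation = 1676.5 - 1676
Deviation = 0.5 mm

0.5


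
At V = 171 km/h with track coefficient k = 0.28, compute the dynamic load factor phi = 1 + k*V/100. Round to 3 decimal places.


phi = 1 + k * V / 100
phi = 1 + 0.28 * 171 / 100
phi = 1 + 0.4788
phi = 1.479

1.479


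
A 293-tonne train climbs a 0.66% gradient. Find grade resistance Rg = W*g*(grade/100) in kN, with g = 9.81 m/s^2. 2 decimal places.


Rg = W * 9.81 * grade / 100
Rg = 293 * 9.81 * 0.66 / 100
Rg = 2874.33 * 0.0066
Rg = 18.97 kN

18.97


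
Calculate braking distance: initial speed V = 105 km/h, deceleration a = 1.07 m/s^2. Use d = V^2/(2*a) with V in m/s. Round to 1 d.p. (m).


Convert speed: V = 105 / 3.6 = 29.1667 m/s
V^2 = 850.6944
d = 850.6944 / (2 * 1.07)
d = 850.6944 / 2.14
d = 397.5 m

397.5


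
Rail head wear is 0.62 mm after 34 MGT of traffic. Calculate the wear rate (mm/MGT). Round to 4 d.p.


Wear rate = total wear / cumulative tonnage
Rate = 0.62 / 34
Rate = 0.0182 mm/MGT

0.0182


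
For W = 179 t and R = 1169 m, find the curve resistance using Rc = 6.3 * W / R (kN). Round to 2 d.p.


Rc = 6.3 * W / R
Rc = 6.3 * 179 / 1169
Rc = 1127.7 / 1169
Rc = 0.96 kN

0.96


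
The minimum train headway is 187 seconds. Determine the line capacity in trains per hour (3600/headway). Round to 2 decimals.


Capacity = 3600 / headway
Capacity = 3600 / 187
Capacity = 19.25 trains/hour

19.25


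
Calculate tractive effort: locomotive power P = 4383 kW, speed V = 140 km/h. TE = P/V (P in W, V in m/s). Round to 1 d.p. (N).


Convert: P = 4383 kW = 4383000 W
V = 140 / 3.6 = 38.8889 m/s
TE = 4383000 / 38.8889
TE = 112705.7 N

112705.7


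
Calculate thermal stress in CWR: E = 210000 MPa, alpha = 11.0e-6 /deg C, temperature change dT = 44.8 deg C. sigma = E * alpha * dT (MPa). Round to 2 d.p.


sigma = E * alpha * dT
sigma = 210000 * 11.0e-6 * 44.8
sigma = 2.31 * 44.8
sigma = 103.49 MPa

103.49


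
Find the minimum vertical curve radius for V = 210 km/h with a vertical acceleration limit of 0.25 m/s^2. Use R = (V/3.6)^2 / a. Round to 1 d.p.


Convert speed: V = 210 / 3.6 = 58.3333 m/s
V^2 = 3402.7778 m^2/s^2
R_v = 3402.7778 / 0.25
R_v = 13611.1 m

13611.1


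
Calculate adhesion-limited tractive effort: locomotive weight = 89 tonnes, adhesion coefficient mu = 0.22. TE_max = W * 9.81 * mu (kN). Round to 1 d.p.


TE_max = W * g * mu
TE_max = 89 * 9.81 * 0.22
TE_max = 873.09 * 0.22
TE_max = 192.1 kN

192.1


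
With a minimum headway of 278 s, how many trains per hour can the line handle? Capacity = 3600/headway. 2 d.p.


Capacity = 3600 / headway
Capacity = 3600 / 278
Capacity = 12.95 trains/hour

12.95


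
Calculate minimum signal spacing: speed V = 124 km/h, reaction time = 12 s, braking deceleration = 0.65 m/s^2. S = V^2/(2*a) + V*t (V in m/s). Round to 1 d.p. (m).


V = 124 / 3.6 = 34.4444 m/s
Braking distance = 34.4444^2 / (2*0.65) = 912.6306 m
Sighting distance = 34.4444 * 12 = 413.3333 m
S = 912.6306 + 413.3333 = 1326.0 m

1326.0


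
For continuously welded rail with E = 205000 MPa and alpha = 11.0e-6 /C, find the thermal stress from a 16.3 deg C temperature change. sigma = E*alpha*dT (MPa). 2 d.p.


sigma = E * alpha * dT
sigma = 205000 * 11.0e-6 * 16.3
sigma = 2.255 * 16.3
sigma = 36.76 MPa

36.76


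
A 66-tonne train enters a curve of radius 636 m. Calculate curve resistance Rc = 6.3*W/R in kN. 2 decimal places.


Rc = 6.3 * W / R
Rc = 6.3 * 66 / 636
Rc = 415.8 / 636
Rc = 0.65 kN

0.65


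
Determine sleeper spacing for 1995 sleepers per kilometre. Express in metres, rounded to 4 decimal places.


Spacing = 1000 m / number of sleepers
Spacing = 1000 / 1995
Spacing = 0.5013 m

0.5013


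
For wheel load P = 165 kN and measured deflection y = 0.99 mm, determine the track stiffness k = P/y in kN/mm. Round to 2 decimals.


Track stiffness k = P / y
k = 165 / 0.99
k = 166.67 kN/mm

166.67


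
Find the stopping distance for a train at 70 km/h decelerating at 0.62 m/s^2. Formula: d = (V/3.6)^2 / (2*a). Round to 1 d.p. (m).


Convert speed: V = 70 / 3.6 = 19.4444 m/s
V^2 = 378.0864
d = 378.0864 / (2 * 0.62)
d = 378.0864 / 1.24
d = 304.9 m

304.9


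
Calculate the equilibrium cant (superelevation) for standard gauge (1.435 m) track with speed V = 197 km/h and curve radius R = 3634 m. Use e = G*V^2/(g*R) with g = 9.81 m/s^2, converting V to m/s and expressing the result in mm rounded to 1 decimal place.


Convert speed: V = 197 / 3.6 = 54.7222 m/s
Apply formula: e = 1.435 * 54.7222^2 / (9.81 * 3634)
e = 1.435 * 2994.5216 / 35649.54
e = 0.120538 m = 120.5 mm

120.5


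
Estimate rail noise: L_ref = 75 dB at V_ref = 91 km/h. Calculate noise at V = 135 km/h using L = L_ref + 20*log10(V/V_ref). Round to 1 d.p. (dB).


V/V_ref = 135 / 91 = 1.483516
log10(1.483516) = 0.171292
20 * 0.171292 = 3.4258
L = 75 + 3.4258 = 78.4 dB

78.4


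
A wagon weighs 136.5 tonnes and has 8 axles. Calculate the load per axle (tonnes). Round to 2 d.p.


Load per axle = total weight / number of axles
Load = 136.5 / 8
Load = 17.06 tonnes

17.06


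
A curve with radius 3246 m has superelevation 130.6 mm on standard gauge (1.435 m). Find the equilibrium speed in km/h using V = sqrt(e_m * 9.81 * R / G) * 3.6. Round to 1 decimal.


Convert cant: e = 130.6 mm = 0.1306 m
V_ms = sqrt(0.1306 * 9.81 * 3246 / 1.435)
V_ms = sqrt(2898.069516) = 53.8337 m/s
V = 53.8337 * 3.6 = 193.8 km/h

193.8


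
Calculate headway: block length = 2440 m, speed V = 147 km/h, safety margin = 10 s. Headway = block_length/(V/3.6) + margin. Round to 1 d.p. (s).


V = 147 / 3.6 = 40.8333 m/s
Block traversal time = 2440 / 40.8333 = 59.7551 s
Headway = 59.7551 + 10
Headway = 69.8 s

69.8


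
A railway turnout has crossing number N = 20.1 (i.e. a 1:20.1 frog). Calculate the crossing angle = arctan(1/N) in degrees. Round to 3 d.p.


1/N = 1/20.1 = 0.049751
angle = arctan(0.049751) = 0.04971 rad
angle = 0.04971 * 180/pi = 2.848 degrees

2.848


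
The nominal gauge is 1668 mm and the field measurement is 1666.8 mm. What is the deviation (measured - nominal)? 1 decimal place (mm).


Deviation = measured - nominal
Deviation = 1666.8 - 1668
Deviation = -1.2 mm

-1.2


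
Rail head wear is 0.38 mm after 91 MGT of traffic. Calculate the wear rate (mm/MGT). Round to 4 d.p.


Wear rate = total wear / cumulative tonnage
Rate = 0.38 / 91
Rate = 0.0042 mm/MGT

0.0042


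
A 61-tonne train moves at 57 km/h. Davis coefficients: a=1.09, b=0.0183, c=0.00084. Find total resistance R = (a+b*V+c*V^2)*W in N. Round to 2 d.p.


b*V = 0.0183 * 57 = 1.0431
c*V^2 = 0.00084 * 3249 = 2.72916
R_per_t = 1.09 + 1.0431 + 2.72916 = 4.86226 N/t
R_total = 4.86226 * 61 = 296.60 N

296.60


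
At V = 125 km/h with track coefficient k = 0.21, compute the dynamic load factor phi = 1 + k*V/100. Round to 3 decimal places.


phi = 1 + k * V / 100
phi = 1 + 0.21 * 125 / 100
phi = 1 + 0.2625
phi = 1.263

1.263


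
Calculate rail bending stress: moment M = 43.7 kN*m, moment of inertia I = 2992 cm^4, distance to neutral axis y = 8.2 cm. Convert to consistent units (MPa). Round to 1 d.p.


Convert units:
M = 43.7 kN*m = 43700000 N*mm
y = 8.2 cm = 82 mm
I = 2992 cm^4 = 29920000 mm^4
sigma = 43700000 * 82 / 29920000
sigma = 119.8 MPa

119.8


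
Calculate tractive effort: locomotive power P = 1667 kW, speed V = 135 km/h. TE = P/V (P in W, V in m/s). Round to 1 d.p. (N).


Convert: P = 1667 kW = 1667000 W
V = 135 / 3.6 = 37.5 m/s
TE = 1667000 / 37.5
TE = 44453.3 N

44453.3


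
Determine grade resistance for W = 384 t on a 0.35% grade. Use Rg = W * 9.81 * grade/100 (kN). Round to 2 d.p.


Rg = W * 9.81 * grade / 100
Rg = 384 * 9.81 * 0.35 / 100
Rg = 3767.04 * 0.0035
Rg = 13.18 kN

13.18


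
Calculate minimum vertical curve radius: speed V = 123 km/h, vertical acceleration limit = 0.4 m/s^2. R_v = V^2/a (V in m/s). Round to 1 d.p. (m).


Convert speed: V = 123 / 3.6 = 34.1667 m/s
V^2 = 1167.3611 m^2/s^2
R_v = 1167.3611 / 0.4
R_v = 2918.4 m

2918.4


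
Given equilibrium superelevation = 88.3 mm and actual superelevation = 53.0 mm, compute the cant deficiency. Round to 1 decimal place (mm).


Cant deficiency = equilibrium cant - actual cant
CD = 88.3 - 53.0
CD = 35.3 mm

35.3


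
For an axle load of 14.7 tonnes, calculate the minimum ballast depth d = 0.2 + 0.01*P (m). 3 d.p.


d = 0.2 + 0.01 * 14.7
d = 0.2 + 0.147
d = 0.347 m

0.347


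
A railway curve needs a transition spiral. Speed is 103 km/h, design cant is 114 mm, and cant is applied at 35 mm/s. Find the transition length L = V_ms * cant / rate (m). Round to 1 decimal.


Convert speed: V = 103 / 3.6 = 28.6111 m/s
L = 28.6111 * 114 / 35
L = 3261.6667 / 35
L = 93.2 m

93.2


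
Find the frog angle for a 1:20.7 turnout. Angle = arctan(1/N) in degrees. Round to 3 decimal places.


1/N = 1/20.7 = 0.048309
angle = arctan(0.048309) = 0.048272 rad
angle = 0.048272 * 180/pi = 2.766 degrees

2.766


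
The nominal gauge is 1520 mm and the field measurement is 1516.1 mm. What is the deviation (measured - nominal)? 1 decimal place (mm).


Deviation = measured - nominal
Deviation = 1516.1 - 1520
Deviation = -3.9 mm

-3.9


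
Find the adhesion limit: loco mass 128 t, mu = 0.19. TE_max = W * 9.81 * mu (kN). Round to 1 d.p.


TE_max = W * g * mu
TE_max = 128 * 9.81 * 0.19
TE_max = 1255.68 * 0.19
TE_max = 238.6 kN

238.6


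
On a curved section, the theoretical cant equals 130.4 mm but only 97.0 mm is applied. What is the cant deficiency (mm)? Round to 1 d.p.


Cant deficiency = equilibrium cant - actual cant
CD = 130.4 - 97.0
CD = 33.4 mm

33.4


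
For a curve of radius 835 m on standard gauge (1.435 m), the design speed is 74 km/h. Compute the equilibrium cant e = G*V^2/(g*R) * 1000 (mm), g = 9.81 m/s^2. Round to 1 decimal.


Convert speed: V = 74 / 3.6 = 20.5556 m/s
Apply formula: e = 1.435 * 20.5556^2 / (9.81 * 835)
e = 1.435 * 422.5309 / 8191.35
e = 0.074021 m = 74.0 mm

74.0


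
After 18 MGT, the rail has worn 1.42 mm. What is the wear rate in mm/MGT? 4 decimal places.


Wear rate = total wear / cumulative tonnage
Rate = 1.42 / 18
Rate = 0.0789 mm/MGT

0.0789


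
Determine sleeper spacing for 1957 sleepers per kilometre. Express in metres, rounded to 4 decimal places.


Spacing = 1000 m / number of sleepers
Spacing = 1000 / 1957
Spacing = 0.5110 m

0.5110


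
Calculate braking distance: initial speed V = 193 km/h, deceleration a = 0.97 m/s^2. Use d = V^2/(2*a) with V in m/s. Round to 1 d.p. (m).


Convert speed: V = 193 / 3.6 = 53.6111 m/s
V^2 = 2874.1512
d = 2874.1512 / (2 * 0.97)
d = 2874.1512 / 1.94
d = 1481.5 m

1481.5


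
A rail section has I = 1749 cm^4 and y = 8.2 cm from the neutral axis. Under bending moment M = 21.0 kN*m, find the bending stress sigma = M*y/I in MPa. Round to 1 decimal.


Convert units:
M = 21.0 kN*m = 21000000 N*mm
y = 8.2 cm = 82 mm
I = 1749 cm^4 = 17490000 mm^4
sigma = 21000000 * 82 / 17490000
sigma = 98.5 MPa

98.5


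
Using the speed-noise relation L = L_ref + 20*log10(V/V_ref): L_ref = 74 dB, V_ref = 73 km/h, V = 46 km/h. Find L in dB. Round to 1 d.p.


V/V_ref = 46 / 73 = 0.630137
log10(0.630137) = -0.200565
20 * -0.200565 = -4.0113
L = 74 + -4.0113 = 70.0 dB

70.0


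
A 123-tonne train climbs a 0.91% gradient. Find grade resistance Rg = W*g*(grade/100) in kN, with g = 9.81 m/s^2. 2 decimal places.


Rg = W * 9.81 * grade / 100
Rg = 123 * 9.81 * 0.91 / 100
Rg = 1206.63 * 0.0091
Rg = 10.98 kN

10.98


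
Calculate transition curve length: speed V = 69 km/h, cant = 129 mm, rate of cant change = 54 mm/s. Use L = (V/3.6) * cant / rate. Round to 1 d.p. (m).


Convert speed: V = 69 / 3.6 = 19.1667 m/s
L = 19.1667 * 129 / 54
L = 2472.5 / 54
L = 45.8 m

45.8


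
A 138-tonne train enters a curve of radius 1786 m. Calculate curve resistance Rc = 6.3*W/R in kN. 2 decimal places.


Rc = 6.3 * W / R
Rc = 6.3 * 138 / 1786
Rc = 869.4 / 1786
Rc = 0.49 kN

0.49


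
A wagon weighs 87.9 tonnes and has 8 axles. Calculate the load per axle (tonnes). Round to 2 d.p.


Load per axle = total weight / number of axles
Load = 87.9 / 8
Load = 10.99 tonnes

10.99


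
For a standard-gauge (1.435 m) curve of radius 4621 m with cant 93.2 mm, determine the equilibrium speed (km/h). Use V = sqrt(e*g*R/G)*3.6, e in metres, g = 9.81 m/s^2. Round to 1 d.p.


Convert cant: e = 93.2 mm = 0.0932 m
V_ms = sqrt(0.0932 * 9.81 * 4621 / 1.435)
V_ms = sqrt(2944.211381) = 54.2606 m/s
V = 54.2606 * 3.6 = 195.3 km/h

195.3


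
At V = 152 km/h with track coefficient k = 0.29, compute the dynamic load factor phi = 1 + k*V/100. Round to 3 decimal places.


phi = 1 + k * V / 100
phi = 1 + 0.29 * 152 / 100
phi = 1 + 0.4408
phi = 1.441

1.441


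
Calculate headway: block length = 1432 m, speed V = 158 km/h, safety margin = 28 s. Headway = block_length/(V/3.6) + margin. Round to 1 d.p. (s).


V = 158 / 3.6 = 43.8889 m/s
Block traversal time = 1432 / 43.8889 = 32.6278 s
Headway = 32.6278 + 28
Headway = 60.6 s

60.6


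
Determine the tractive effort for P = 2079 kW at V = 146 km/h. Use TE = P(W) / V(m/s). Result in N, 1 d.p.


Convert: P = 2079 kW = 2079000 W
V = 146 / 3.6 = 40.5556 m/s
TE = 2079000 / 40.5556
TE = 51263.0 N

51263.0


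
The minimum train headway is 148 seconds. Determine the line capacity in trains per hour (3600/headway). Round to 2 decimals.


Capacity = 3600 / headway
Capacity = 3600 / 148
Capacity = 24.32 trains/hour

24.32


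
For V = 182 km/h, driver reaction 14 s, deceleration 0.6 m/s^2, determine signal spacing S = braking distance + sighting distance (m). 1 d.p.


V = 182 / 3.6 = 50.5556 m/s
Braking distance = 50.5556^2 / (2*0.6) = 2129.8868 m
Sighting distance = 50.5556 * 14 = 707.7778 m
S = 2129.8868 + 707.7778 = 2837.7 m

2837.7


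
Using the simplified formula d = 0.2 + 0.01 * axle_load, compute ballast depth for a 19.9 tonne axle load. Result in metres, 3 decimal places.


d = 0.2 + 0.01 * 19.9
d = 0.2 + 0.199
d = 0.399 m

0.399


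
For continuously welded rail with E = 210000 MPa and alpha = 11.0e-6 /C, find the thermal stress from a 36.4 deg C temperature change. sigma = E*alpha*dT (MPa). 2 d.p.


sigma = E * alpha * dT
sigma = 210000 * 11.0e-6 * 36.4
sigma = 2.31 * 36.4
sigma = 84.08 MPa

84.08


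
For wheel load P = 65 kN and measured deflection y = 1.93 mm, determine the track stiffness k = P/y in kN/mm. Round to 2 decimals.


Track stiffness k = P / y
k = 65 / 1.93
k = 33.68 kN/mm

33.68


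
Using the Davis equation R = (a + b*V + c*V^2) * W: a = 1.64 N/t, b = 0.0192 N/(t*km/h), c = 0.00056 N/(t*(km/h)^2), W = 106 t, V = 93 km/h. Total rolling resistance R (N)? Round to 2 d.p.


b*V = 0.0192 * 93 = 1.7856
c*V^2 = 0.00056 * 8649 = 4.84344
R_per_t = 1.64 + 1.7856 + 4.84344 = 8.26904 N/t
R_total = 8.26904 * 106 = 876.52 N

876.52


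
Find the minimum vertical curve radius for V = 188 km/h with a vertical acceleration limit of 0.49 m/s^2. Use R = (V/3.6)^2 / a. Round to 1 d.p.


Convert speed: V = 188 / 3.6 = 52.2222 m/s
V^2 = 2727.1605 m^2/s^2
R_v = 2727.1605 / 0.49
R_v = 5565.6 m

5565.6


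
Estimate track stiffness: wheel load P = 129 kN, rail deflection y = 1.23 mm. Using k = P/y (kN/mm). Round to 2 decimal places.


Track stiffness k = P / y
k = 129 / 1.23
k = 104.88 kN/mm

104.88


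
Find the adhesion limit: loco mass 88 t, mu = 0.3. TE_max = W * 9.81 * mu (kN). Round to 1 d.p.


TE_max = W * g * mu
TE_max = 88 * 9.81 * 0.3
TE_max = 863.28 * 0.3
TE_max = 259.0 kN

259.0


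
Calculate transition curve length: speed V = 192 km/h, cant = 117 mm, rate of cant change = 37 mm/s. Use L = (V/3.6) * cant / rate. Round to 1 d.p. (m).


Convert speed: V = 192 / 3.6 = 53.3333 m/s
L = 53.3333 * 117 / 37
L = 6240.0 / 37
L = 168.6 m

168.6


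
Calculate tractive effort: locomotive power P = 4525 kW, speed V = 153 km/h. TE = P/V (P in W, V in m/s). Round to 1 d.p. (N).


Convert: P = 4525 kW = 4525000 W
V = 153 / 3.6 = 42.5 m/s
TE = 4525000 / 42.5
TE = 106470.6 N

106470.6


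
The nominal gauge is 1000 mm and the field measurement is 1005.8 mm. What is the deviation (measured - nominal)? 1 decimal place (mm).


Deviation = measured - nominal
Deviation = 1005.8 - 1000
Deviation = 5.8 mm

5.8


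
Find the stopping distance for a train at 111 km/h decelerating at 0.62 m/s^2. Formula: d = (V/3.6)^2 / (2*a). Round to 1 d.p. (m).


Convert speed: V = 111 / 3.6 = 30.8333 m/s
V^2 = 950.6944
d = 950.6944 / (2 * 0.62)
d = 950.6944 / 1.24
d = 766.7 m

766.7


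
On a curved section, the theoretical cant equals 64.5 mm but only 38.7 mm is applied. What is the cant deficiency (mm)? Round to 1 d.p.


Cant deficiency = equilibrium cant - actual cant
CD = 64.5 - 38.7
CD = 25.8 mm

25.8


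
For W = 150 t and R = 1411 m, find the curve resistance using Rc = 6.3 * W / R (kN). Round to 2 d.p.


Rc = 6.3 * W / R
Rc = 6.3 * 150 / 1411
Rc = 945.0 / 1411
Rc = 0.67 kN

0.67


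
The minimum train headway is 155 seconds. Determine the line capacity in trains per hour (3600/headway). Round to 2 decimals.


Capacity = 3600 / headway
Capacity = 3600 / 155
Capacity = 23.23 trains/hour

23.23


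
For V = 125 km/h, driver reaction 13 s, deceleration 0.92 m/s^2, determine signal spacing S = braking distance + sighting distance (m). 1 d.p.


V = 125 / 3.6 = 34.7222 m/s
Braking distance = 34.7222^2 / (2*0.92) = 655.2352 m
Sighting distance = 34.7222 * 13 = 451.3889 m
S = 655.2352 + 451.3889 = 1106.6 m

1106.6


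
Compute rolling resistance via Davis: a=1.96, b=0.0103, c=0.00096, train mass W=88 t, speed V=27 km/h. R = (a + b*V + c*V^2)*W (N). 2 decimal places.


b*V = 0.0103 * 27 = 0.2781
c*V^2 = 0.00096 * 729 = 0.69984
R_per_t = 1.96 + 0.2781 + 0.69984 = 2.93794 N/t
R_total = 2.93794 * 88 = 258.54 N

258.54


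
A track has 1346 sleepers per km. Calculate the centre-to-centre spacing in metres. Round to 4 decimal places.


Spacing = 1000 m / number of sleepers
Spacing = 1000 / 1346
Spacing = 0.7429 m

0.7429


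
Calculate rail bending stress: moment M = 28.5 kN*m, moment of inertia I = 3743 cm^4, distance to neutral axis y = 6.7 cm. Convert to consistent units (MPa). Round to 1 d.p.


Convert units:
M = 28.5 kN*m = 28500000 N*mm
y = 6.7 cm = 67 mm
I = 3743 cm^4 = 37430000 mm^4
sigma = 28500000 * 67 / 37430000
sigma = 51.0 MPa

51.0


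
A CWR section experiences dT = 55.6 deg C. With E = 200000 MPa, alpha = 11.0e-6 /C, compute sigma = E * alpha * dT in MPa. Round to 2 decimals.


sigma = E * alpha * dT
sigma = 200000 * 11.0e-6 * 55.6
sigma = 2.2 * 55.6
sigma = 122.32 MPa

122.32


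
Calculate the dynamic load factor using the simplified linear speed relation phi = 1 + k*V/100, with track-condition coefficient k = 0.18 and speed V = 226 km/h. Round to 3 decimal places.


phi = 1 + k * V / 100
phi = 1 + 0.18 * 226 / 100
phi = 1 + 0.4068
phi = 1.407

1.407


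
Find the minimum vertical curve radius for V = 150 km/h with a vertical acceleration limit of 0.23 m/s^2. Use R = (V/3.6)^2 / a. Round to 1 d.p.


Convert speed: V = 150 / 3.6 = 41.6667 m/s
V^2 = 1736.1111 m^2/s^2
R_v = 1736.1111 / 0.23
R_v = 7548.3 m

7548.3


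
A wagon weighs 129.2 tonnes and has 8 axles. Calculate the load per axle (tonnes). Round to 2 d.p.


Load per axle = total weight / number of axles
Load = 129.2 / 8
Load = 16.15 tonnes

16.15


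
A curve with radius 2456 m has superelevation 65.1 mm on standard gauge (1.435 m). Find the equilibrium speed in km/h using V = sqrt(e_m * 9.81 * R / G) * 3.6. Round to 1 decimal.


Convert cant: e = 65.1 mm = 0.0651 m
V_ms = sqrt(0.0651 * 9.81 * 2456 / 1.435)
V_ms = sqrt(1093.015844) = 33.0608 m/s
V = 33.0608 * 3.6 = 119.0 km/h

119.0


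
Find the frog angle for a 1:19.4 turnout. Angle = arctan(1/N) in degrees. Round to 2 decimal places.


1/N = 1/19.4 = 0.051546
angle = arctan(0.051546) = 0.051501 rad
angle = 0.051501 * 180/pi = 2.95 degrees

2.95


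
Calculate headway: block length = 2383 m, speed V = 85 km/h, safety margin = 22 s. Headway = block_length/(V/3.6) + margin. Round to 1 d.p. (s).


V = 85 / 3.6 = 23.6111 m/s
Block traversal time = 2383 / 23.6111 = 100.9271 s
Headway = 100.9271 + 22
Headway = 122.9 s

122.9


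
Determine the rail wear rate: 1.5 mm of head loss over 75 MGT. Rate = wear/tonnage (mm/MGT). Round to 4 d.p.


Wear rate = total wear / cumulative tonnage
Rate = 1.5 / 75
Rate = 0.0200 mm/MGT

0.0200


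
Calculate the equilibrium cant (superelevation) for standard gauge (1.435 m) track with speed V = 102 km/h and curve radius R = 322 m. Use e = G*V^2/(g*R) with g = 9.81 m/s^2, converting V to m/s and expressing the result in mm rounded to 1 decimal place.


Convert speed: V = 102 / 3.6 = 28.3333 m/s
Apply formula: e = 1.435 * 28.3333^2 / (9.81 * 322)
e = 1.435 * 802.7778 / 3158.82
e = 0.364689 m = 364.7 mm

364.7


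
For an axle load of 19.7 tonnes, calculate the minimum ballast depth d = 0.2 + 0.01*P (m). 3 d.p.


d = 0.2 + 0.01 * 19.7
d = 0.2 + 0.197
d = 0.397 m

0.397


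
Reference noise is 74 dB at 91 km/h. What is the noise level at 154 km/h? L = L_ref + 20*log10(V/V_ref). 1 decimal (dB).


V/V_ref = 154 / 91 = 1.692308
log10(1.692308) = 0.228479
20 * 0.228479 = 4.5696
L = 74 + 4.5696 = 78.6 dB

78.6


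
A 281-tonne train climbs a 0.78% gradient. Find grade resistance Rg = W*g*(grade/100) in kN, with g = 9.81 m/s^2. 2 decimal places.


Rg = W * 9.81 * grade / 100
Rg = 281 * 9.81 * 0.78 / 100
Rg = 2756.61 * 0.0078
Rg = 21.50 kN

21.50


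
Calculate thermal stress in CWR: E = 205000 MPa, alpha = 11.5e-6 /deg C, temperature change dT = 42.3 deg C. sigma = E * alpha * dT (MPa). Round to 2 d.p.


sigma = E * alpha * dT
sigma = 205000 * 11.5e-6 * 42.3
sigma = 2.3575 * 42.3
sigma = 99.72 MPa

99.72


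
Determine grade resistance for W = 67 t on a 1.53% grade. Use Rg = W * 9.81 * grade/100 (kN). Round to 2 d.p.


Rg = W * 9.81 * grade / 100
Rg = 67 * 9.81 * 1.53 / 100
Rg = 657.27 * 0.0153
Rg = 10.06 kN

10.06


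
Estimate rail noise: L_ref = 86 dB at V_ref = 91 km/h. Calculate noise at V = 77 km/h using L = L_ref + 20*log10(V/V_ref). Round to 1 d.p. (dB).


V/V_ref = 77 / 91 = 0.846154
log10(0.846154) = -0.072551
20 * -0.072551 = -1.451
L = 86 + -1.451 = 84.5 dB

84.5


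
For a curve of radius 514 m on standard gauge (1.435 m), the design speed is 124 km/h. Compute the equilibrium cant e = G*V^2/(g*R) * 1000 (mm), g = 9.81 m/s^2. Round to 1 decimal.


Convert speed: V = 124 / 3.6 = 34.4444 m/s
Apply formula: e = 1.435 * 34.4444^2 / (9.81 * 514)
e = 1.435 * 1186.4198 / 5042.34
e = 0.337643 m = 337.6 mm

337.6


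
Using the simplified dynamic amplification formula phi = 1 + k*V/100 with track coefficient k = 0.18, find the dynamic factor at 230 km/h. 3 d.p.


phi = 1 + k * V / 100
phi = 1 + 0.18 * 230 / 100
phi = 1 + 0.414
phi = 1.414

1.414


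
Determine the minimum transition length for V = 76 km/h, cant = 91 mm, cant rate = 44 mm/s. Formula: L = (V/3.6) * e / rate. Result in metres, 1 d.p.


Convert speed: V = 76 / 3.6 = 21.1111 m/s
L = 21.1111 * 91 / 44
L = 1921.1111 / 44
L = 43.7 m

43.7


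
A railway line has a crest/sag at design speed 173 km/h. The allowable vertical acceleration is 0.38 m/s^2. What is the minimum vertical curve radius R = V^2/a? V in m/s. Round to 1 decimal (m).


Convert speed: V = 173 / 3.6 = 48.0556 m/s
V^2 = 2309.3364 m^2/s^2
R_v = 2309.3364 / 0.38
R_v = 6077.2 m

6077.2


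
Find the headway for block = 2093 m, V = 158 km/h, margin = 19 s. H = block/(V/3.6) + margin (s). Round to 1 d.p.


V = 158 / 3.6 = 43.8889 m/s
Block traversal time = 2093 / 43.8889 = 47.6886 s
Headway = 47.6886 + 19
Headway = 66.7 s

66.7


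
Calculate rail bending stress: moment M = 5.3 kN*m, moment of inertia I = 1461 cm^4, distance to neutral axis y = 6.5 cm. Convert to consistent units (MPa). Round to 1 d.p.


Convert units:
M = 5.3 kN*m = 5300000 N*mm
y = 6.5 cm = 65 mm
I = 1461 cm^4 = 14610000 mm^4
sigma = 5300000 * 65 / 14610000
sigma = 23.6 MPa

23.6


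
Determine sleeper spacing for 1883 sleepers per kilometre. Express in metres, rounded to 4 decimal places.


Spacing = 1000 m / number of sleepers
Spacing = 1000 / 1883
Spacing = 0.5311 m

0.5311


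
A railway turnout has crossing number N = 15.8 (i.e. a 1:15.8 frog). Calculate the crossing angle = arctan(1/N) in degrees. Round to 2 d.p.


1/N = 1/15.8 = 0.063291
angle = arctan(0.063291) = 0.063207 rad
angle = 0.063207 * 180/pi = 3.62 degrees

3.62


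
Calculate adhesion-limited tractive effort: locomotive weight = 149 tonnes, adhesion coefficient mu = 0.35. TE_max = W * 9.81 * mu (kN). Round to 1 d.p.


TE_max = W * g * mu
TE_max = 149 * 9.81 * 0.35
TE_max = 1461.69 * 0.35
TE_max = 511.6 kN

511.6


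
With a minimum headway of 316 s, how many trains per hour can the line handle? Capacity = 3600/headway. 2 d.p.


Capacity = 3600 / headway
Capacity = 3600 / 316
Capacity = 11.39 trains/hour

11.39


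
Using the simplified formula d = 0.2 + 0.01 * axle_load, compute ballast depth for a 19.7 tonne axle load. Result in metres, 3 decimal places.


d = 0.2 + 0.01 * 19.7
d = 0.2 + 0.197
d = 0.397 m

0.397


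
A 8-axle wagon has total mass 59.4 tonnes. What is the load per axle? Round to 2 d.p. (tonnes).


Load per axle = total weight / number of axles
Load = 59.4 / 8
Load = 7.43 tonnes

7.43


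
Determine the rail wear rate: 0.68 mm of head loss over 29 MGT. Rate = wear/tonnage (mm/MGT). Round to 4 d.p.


Wear rate = total wear / cumulative tonnage
Rate = 0.68 / 29
Rate = 0.0234 mm/MGT

0.0234


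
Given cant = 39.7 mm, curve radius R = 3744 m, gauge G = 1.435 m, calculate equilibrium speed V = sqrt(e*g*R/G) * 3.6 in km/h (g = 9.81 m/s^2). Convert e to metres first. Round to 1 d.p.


Convert cant: e = 39.7 mm = 0.0397 m
V_ms = sqrt(0.0397 * 9.81 * 3744 / 1.435)
V_ms = sqrt(1016.116382) = 31.8766 m/s
V = 31.8766 * 3.6 = 114.8 km/h

114.8


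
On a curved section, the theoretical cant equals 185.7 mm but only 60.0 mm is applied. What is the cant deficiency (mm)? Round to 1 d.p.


Cant deficiency = equilibrium cant - actual cant
CD = 185.7 - 60.0
CD = 125.7 mm

125.7


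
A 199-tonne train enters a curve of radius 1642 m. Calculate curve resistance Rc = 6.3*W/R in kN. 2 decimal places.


Rc = 6.3 * W / R
Rc = 6.3 * 199 / 1642
Rc = 1253.7 / 1642
Rc = 0.76 kN

0.76


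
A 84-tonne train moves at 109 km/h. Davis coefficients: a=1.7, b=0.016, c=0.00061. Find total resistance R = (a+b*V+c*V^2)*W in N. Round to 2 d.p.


b*V = 0.016 * 109 = 1.744
c*V^2 = 0.00061 * 11881 = 7.24741
R_per_t = 1.7 + 1.744 + 7.24741 = 10.69141 N/t
R_total = 10.69141 * 84 = 898.08 N

898.08
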